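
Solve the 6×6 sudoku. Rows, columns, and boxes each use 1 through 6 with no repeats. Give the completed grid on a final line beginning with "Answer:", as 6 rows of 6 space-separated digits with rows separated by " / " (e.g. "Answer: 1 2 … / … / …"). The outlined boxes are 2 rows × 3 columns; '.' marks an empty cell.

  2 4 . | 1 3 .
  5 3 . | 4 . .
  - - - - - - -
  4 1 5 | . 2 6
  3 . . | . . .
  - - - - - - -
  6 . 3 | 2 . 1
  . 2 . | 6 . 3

Step 1. [r6c5∈{4,5}] r6c5 is the only open cell in row 6 admitting 5. So r6c5=5.
Step 2. [r1c3∈{6}] r1c3 has the single candidate 6, so r1c3=6.
Step 3. [r4c6∈{4,5}] 4 has one home in col 6: r4c6 ⇒ r4c6=4.
Step 4. [r2c3∈{1}] r2c3 is down to just 1 ⇒ r2c3=1.
Step 5. [r2c6∈{2}] nothing but 2 survives at r2c6 ⇒ r2c6=2.
Step 6. [r3c4∈{3}] nothing but 3 survives at r3c4. So r3c4=3.
Step 7. [r2c5∈{6}] only 6 remains possible at r2c5, so r2c5=6.
Step 8. [r4c4∈{5}] only 5 remains possible at r4c4 ⇒ r4c4=5.
Step 9. [r1c6∈{5}] r1c6 has the single candidate 5, so r1c6=5.
Step 10. [r4c5∈{1}] nothing but 1 survives at r4c5. So r4c5=1.
Step 11. [r6c1∈{1}] only 1 remains possible at r6c1 ⇒ r6c1=1.
Step 12. [r4c2∈{6}] nothing but 6 survives at r4c2, so r4c2=6.
Step 13. [r5c5∈{4}] r5c5's peers cover all but 4, so r5c5=4.
Step 14. [r4c3∈{2}] r4c3's peers cover all but 2. So r4c3=2.
Step 15. [r5c2∈{5}] r5c2's peers cover all but 5 ⇒ r5c2=5.
Step 16. [r6c3∈{4}] r6c3 is down to just 4. So r6c3=4.

Answer: 2 4 6 1 3 5 / 5 3 1 4 6 2 / 4 1 5 3 2 6 / 3 6 2 5 1 4 / 6 5 3 2 4 1 / 1 2 4 6 5 3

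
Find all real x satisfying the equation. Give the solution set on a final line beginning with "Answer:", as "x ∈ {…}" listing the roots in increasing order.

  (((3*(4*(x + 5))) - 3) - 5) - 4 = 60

Step 1. [(((3*(4*(x + 5))) - 3) - 5) - 4 = 60] the outer -4 inverts by adding 4 ⇒ sub: ((3*(4*(x + 5))) - 3) - 5 = 64.
Step 2. [((3*(4*(x + 5))) - 3) - 5 = 64] peel the -5: add 5 from each side ⇒ sub: (3*(4*(x + 5))) - 3 = 69.
Step 3. [(3*(4*(x + 5))) - 3 = 69] 3 comes off first (add 3) ⇒ sub: 3*(4*(x + 5)) = 72.
Step 4. [3*(4*(x + 5)) = 72] 3 out front; divide by 3. So div: 4*(x + 5) = 24.
Step 5. [4*(x + 5) = 24] 4·(inner) — divide through by 4. So div: x + 5 = 6.
Step 6. [x + 5 = 6] the outer +5 inverts by subtracting 5. So sub: x = 1.

Answer: x ∈ {1}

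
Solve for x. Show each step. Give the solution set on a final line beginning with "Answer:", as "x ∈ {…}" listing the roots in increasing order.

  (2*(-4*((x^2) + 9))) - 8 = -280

Step 1. [(2*(-4*((x^2) + 9))) - 8 = -280] 2 | LHS and 2 | -280: pull 2 out, so factor: (-4*((x^2) + 9)) - 4 = -140.
Step 2. [(-4*((x^2) + 9)) - 4 = -140] -4 | LHS and -4 | -140: pull -4 out, so factor: ((x^2) + 9) + 1 = 35.
Step 3. [((x^2) + 9) + 1 = 35] +1 is outermost — subtract 1 both sides, so sub: (x^2) + 9 = 34.
Step 4. [(x^2) + 9 = 34] 9 comes off first (subtract 9) ⇒ sub: x^2 = 25.
Step 5. [x^2 = 25] √ both sides: 25 ≥ 0 gives two branches. So sqrt: x = 5 or -5.

Answer: x ∈ {-5, 5}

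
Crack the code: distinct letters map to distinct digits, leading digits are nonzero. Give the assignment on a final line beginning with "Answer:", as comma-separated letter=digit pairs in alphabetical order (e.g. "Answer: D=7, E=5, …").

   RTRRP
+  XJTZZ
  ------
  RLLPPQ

Step 1. [R] R is the leading digit of a 6-digit sum of two 5-digit numbers; the final carry is exactly 1. So R=1.
Step 2. [col 1: P + Z ≡ Q (mod 10)] several values work for Z in column 1 (P + Z ≡ Q (mod 10), carry-in 0); try Z=5 ⇒ Z=5.
Step 3. [col 1: P + Z ≡ Q (mod 10)] several values work for Q in column 1 (P + Z ≡ Q (mod 10), carry-in 0); try Q=2, so Q=2.
Step 4. [col 1: P + Z ≡ Q (mod 10)] in column 1 we have P+Z≡Q with carry-in 0; given Z=5, Q=2 and digits 1,2,5 already taken and all letters distinct, that pins P to 7 ⇒ P=7.
Step 5. [col 3: R + T ≡ P (mod 10)] column 3 reads R+T+carry(0)=P with R=1, P=7; with digits 1,2,5,7 already taken and all letters distinct, the only value for T is 6 ⇒ T=6.
Step 6. [col 4: T + J ≡ L (mod 10)] no forcing yet in column 4 (carry-in 0); J=4 is free and consistent — try it, so J=4.
Step 7. [col 4: T + J ≡ L (mod 10)] from column 4 (T=6, J=4, carry-in 0, digits 1,2,4,5,6,7 already taken and all letters distinct): L must equal 0 ⇒ L=0.
Step 8. [col 5: R + X ≡ L (mod 10)] column 5: given R=1, L=0, carry-in 1, and digits 0,1,2,4,5,6,7 already taken and all letters distinct, R+X≡L (mod 10) forces X=8, so X=8.

Answer: J=4, L=0, P=7, Q=2, R=1, T=6, X=8, Z=5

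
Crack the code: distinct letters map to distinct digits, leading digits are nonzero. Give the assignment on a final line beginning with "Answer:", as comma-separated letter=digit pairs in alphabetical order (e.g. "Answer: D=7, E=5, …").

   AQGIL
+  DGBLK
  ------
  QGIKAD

Step 1. [col 1: L + K ≡ D (mod 10)] no forcing yet in column 1 (carry-in 0); D=5 is free and consistent — try it, so D=5.
Step 2. [col 1: L + K ≡ D (mod 10)] several values work for L in column 1 (L + K ≡ D (mod 10), carry-in 0); try L=3 ⇒ L=3.
Step 3. [col 1: L + K ≡ D (mod 10)] column 1: given L=3, D=5, carry-in 0, and digits 3,5 already taken and all letters distinct, L+K≡D (mod 10) forces K=2, so K=2.
Step 4. [col 2: I + L ≡ A (mod 10)] A=9 is one option consistent with column 2 (I + L ≡ A (mod 10), carry-in 0) — take it. So A=9.
Step 5. [Q] the sum has 6 digits but both addends have 5; that extra leading digit Q is the final carry, namely 1. So Q=1.
Step 6. [col 2: I + L ≡ A (mod 10)] from column 2 (L=3, A=9, carry-in 0, digits 1,2,3,5,9 already taken and all letters distinct): I must equal 6 ⇒ I=6.
Step 7. [col 3: G + B ≡ K (mod 10)] several values work for B in column 3 (G + B ≡ K (mod 10), carry-in 0); try B=8. So B=8.
Step 8. [col 3: G + B ≡ K (mod 10)] in column 3 we have G+B≡K with carry-in 0; given B=8, K=2 and digits 1,2,3,5,6,8,9 already taken and all letters distinct, that pins G to 4 ⇒ G=4.

Answer: A=9, B=8, D=5, G=4, I=6, K=2, L=3, Q=1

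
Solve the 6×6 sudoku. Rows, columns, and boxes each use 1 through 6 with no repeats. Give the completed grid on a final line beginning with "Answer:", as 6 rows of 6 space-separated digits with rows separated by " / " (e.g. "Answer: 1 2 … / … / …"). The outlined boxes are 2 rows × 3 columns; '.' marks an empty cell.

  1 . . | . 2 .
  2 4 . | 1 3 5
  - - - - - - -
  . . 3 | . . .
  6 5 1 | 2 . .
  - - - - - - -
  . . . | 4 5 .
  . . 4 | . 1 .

Step 1. [r1c4∈{6}] r1c4's peers cover all but 6. So r1c4=6.
Step 2. [r5c1∈{3}] r5c1 has the single candidate 3, so r5c1=3.
Step 3. [r5c3∈{2,6}] across col 3, 2 lands solely at r5c3. So r5c3=2.
Step 4. [r4c5∈{4}] nothing but 4 survives at r4c5. So r4c5=4.
Step 5. [r5c6∈{6}] r5c6 has the single candidate 6 ⇒ r5c6=6.
Step 6. [r4c6∈{3}] nothing but 3 survives at r4c6 ⇒ r4c6=3.
Step 7. [r3c6∈{1}] r3c6 is down to just 1 ⇒ r3c6=1.
Step 8. [r6c2∈{6}] only 6 remains possible at r6c2, so r6c2=6.
Step 9. [r3c1∈{4}] nothing but 4 survives at r3c1 ⇒ r3c1=4.
Step 10. [r1c2∈{3}] r1c2's peers cover all but 3 ⇒ r1c2=3.
Step 11. [r3c5∈{6}] only 6 remains possible at r3c5 ⇒ r3c5=6.
Step 12. [r3c4∈{5}] r3c4's peers cover all but 5. So r3c4=5.
Step 13. [r6c6∈{2}] r6c6's peers cover all but 2, so r6c6=2.
Step 14. [r1c3∈{5}] r1c3's peers cover all but 5. So r1c3=5.
Step 15. [r1c6∈{4}] r1c6 is down to just 4, so r1c6=4.
Step 16. [r2c3∈{6}] r2c3 is down to just 6, so r2c3=6.
Step 17. [r5c2∈{1}] only 1 remains possible at r5c2. So r5c2=1.
Step 18. [r6c1∈{5}] r6c1 is down to just 5 ⇒ r6c1=5.
Step 19. [r6c4∈{3}] only 3 remains possible at r6c4. So r6c4=3.
Step 20. [r3c2∈{2}] r3c2 has the single candidate 2, so r3c2=2.

Answer: 1 3 5 6 2 4 / 2 4 6 1 3 5 / 4 2 3 5 6 1 / 6 5 1 2 4 3 / 3 1 2 4 5 6 / 5 6 4 3 1 2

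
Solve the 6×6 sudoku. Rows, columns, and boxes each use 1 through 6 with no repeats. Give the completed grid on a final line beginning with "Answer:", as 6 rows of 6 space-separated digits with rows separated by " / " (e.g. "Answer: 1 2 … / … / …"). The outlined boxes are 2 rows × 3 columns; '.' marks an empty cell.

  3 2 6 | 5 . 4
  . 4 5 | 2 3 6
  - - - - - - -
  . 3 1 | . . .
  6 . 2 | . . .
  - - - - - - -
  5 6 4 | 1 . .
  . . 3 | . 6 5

Step 1. [r3c5∈{2,4,5}] 5 has one home in row 3: r3c5, so r3c5=5.
Step 2. [r4c5∈{1,4}] across col 5, 4 lands solely at r4c5, so r4c5=4.
Step 3. [r5c6∈{2,3}] in row 5, 3 fits only at r5c6 ⇒ r5c6=3.
Step 4. [r6c1∈{1,2}] row 6 places 2 nowhere but r6c1, so r6c1=2.
Step 5. [r3c1∈{4}] r3c1 has the single candidate 4. So r3c1=4.
Step 6. [r4c4∈{3}] r4c4's peers cover all but 3 ⇒ r4c4=3.
Step 7. [r3c4∈{6}] r3c4's peers cover all but 6, so r3c4=6.
Step 8. [r5c5∈{2}] nothing but 2 survives at r5c5 ⇒ r5c5=2.
Step 9. [r3c6∈{2}] only 2 remains possible at r3c6. So r3c6=2.
Step 10. [r2c1∈{1}] only 1 remains possible at r2c1. So r2c1=1.
Step 11. [r1c5∈{1}] r1c5 is down to just 1, so r1c5=1.
Step 12. [r4c2∈{5}] r4c2 is down to just 5 ⇒ r4c2=5.
Step 13. [r6c4∈{4}] nothing but 4 survives at r6c4. So r6c4=4.
Step 14. [r4c6∈{1}] r4c6 has the single candidate 1 ⇒ r4c6=1.
Step 15. [r6c2∈{1}] r6c2's peers cover all but 1, so r6c2=1.

Answer: 3 2 6 5 1 4 / 1 4 5 2 3 6 / 4 3 1 6 5 2 / 6 5 2 3 4 1 / 5 6 4 1 2 3 / 2 1 3 4 6 5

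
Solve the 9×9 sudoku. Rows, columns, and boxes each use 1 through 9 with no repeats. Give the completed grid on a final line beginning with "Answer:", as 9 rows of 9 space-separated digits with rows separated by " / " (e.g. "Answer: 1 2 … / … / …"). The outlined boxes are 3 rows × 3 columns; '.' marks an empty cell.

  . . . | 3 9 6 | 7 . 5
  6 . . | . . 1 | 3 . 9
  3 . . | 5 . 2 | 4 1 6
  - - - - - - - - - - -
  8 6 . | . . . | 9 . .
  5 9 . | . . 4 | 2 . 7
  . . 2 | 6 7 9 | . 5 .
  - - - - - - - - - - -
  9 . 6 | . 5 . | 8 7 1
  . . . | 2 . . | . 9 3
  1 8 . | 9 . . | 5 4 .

Step 1. [r4c3∈{1,3,4,7}] in row 4, 7 fits only at r4c3. So r4c3=7.
Step 2. [r3c5∈{8}] r3c5's peers cover all but 8. So r3c5=8.
Step 3. [r2c5∈{4}] r2c5 has the single candidate 4 ⇒ r2c5=4.
Step 4. [r6c1∈{4}] r6c1's peers cover all but 4, so r6c1=4.
Step 5. [r7c6∈{3}] only 3 remains possible at r7c6. So r7c6=3.
Step 6. [r1c1∈{2}] nothing but 2 survives at r1c1. So r1c1=2.
Step 7. [r4c4∈{1}] r4c4 is down to just 1 ⇒ r4c4=1.
Step 8. [r1c8∈{8}] nothing but 8 survives at r1c8. So r1c8=8.
Step 9. [r5c3∈{1,3}] row 5 places 1 nowhere but r5c3, so r5c3=1.
Step 10. [r8c1∈{7}] r8c1's peers cover all but 7. So r8c1=7.
Step 11. [r4c8∈{3}] only 3 remains possible at r4c8. So r4c8=3.
Step 12. [r1c3∈{4}] r1c3 is down to just 4 ⇒ r1c3=4.
Step 13. [r8c3∈{5}] r8c3 has the single candidate 5, so r8c3=5.
Step 14. [r9c5∈{6}] r9c5 is down to just 6, so r9c5=6.
Step 15. [r2c4∈{7}] r2c4's peers cover all but 7. So r2c4=7.
Step 16. [r8c2∈{4}] r8c2 is down to just 4. So r8c2=4.
Step 17. [r2c8∈{2}] nothing but 2 survives at r2c8. So r2c8=2.
Step 18. [r7c4∈{4}] r7c4 has the single candidate 4 ⇒ r7c4=4.
Step 19. [r5c5∈{3}] nothing but 3 survives at r5c5. So r5c5=3.
Step 20. [r8c5∈{1}] only 1 remains possible at r8c5, so r8c5=1.
Step 21. [r9c3∈{3}] nothing but 3 survives at r9c3 ⇒ r9c3=3.
Step 22. [r7c2∈{2}] r7c2 has the single candidate 2, so r7c2=2.
Step 23. [r6c2∈{3}] only 3 remains possible at r6c2. So r6c2=3.
Step 24. [r3c3∈{9}] r3c3 has the single candidate 9 ⇒ r3c3=9.
Step 25. [r5c4∈{8}] r5c4 is down to just 8 ⇒ r5c4=8.
Step 26. [r8c7∈{6}] r8c7's peers cover all but 6. So r8c7=6.
Step 27. [r8c6∈{8}] nothing but 8 survives at r8c6. So r8c6=8.
Step 28. [r4c5∈{2}] only 2 remains possible at r4c5, so r4c5=2.
Step 29. [r3c2∈{7}] nothing but 7 survives at r3c2 ⇒ r3c2=7.
Step 30. [r6c7∈{1}] only 1 remains possible at r6c7. So r6c7=1.
Step 31. [r4c6∈{5}] r4c6's peers cover all but 5, so r4c6=5.
Step 32. [r5c8∈{6}] r5c8's peers cover all but 6. So r5c8=6.
Step 33. [r1c2∈{1}] r1c2's peers cover all but 1, so r1c2=1.
Step 34. [r9c9∈{2}] r9c9 has the single candidate 2. So r9c9=2.
Step 35. [r9c6∈{7}] r9c6 has the single candidate 7. So r9c6=7.
Step 36. [r2c2∈{5}] only 5 remains possible at r2c2, so r2c2=5.
Step 37. [r4c9∈{4}] r4c9 has the single candidate 4 ⇒ r4c9=4.
Step 38. [r2c3∈{8}] r2c3 has the single candidate 8, so r2c3=8.
Step 39. [r6c9∈{8}] r6c9 has the single candidate 8, so r6c9=8.

Answer: 2 1 4 3 9 6 7 8 5 / 6 5 8 7 4 1 3 2 9 / 3 7 9 5 8 2 4 1 6 / 8 6 7 1 2 5 9 3 4 / 5 9 1 8 3 4 2 6 7 / 4 3 2 6 7 9 1 5 8 / 9 2 6 4 5 3 8 7 1 / 7 4 5 2 1 8 6 9 3 / 1 8 3 9 6 7 5 4 2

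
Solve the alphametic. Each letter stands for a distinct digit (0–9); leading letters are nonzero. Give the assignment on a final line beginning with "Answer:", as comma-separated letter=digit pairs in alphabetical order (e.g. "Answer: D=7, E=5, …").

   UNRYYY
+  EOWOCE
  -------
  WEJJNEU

Step 1. [col 1: Y + E ≡ U (mod 10)] U=9 is one option consistent with column 1 (Y + E ≡ U (mod 10), carry-in 0) — take it. So U=9.
Step 2. [W] the sum has 7 digits but both addends have 6; that extra leading digit W is the final carry, namely 1. So W=1.
Step 3. [col 1: Y + E ≡ U (mod 10)] no forcing yet in column 1 (carry-in 0); E=7 is free and consistent — try it, so E=7.
Step 4. [col 1: Y + E ≡ U (mod 10)] column 1 reads Y+E+carry(0)=U with E=7, U=9; with digits 1,7,9 already taken and all letters distinct, the only value for Y is 2, so Y=2.
Step 5. [col 2: Y + C ≡ E (mod 10)] column 2 reads Y+C+carry(0)=E with Y=2, E=7; with digits 1,2,7,9 already taken and all letters distinct, the only value for C is 5 ⇒ C=5.
Step 6. [col 3: Y + O ≡ N (mod 10)] several values work for N in column 3 (Y + O ≡ N (mod 10), carry-in 0); try N=8, so N=8.
Step 7. [col 3: Y + O ≡ N (mod 10)] column 3 reads Y+O+carry(0)=N with Y=2, N=8; with digits 1,2,5,7,8,9 already taken and all letters distinct, the only value for O is 6 ⇒ O=6.
Step 8. [col 4: R + W ≡ J (mod 10)] column 4: given W=1, carry-in 0, and digits 1,2,5,6,7,8,9 already taken and all letters distinct, R+W≡J (mod 10) forces R=3 ⇒ R=3.
Step 9. [col 4: R + W ≡ J (mod 10)] in column 4 we have R+W≡J with carry-in 0; given R=3, W=1 and digits 1,2,3,5,6,7,8,9 already taken and all letters distinct, that pins J to 4, so J=4.

Answer: C=5, E=7, J=4, N=8, O=6, R=3, U=9, W=1, Y=2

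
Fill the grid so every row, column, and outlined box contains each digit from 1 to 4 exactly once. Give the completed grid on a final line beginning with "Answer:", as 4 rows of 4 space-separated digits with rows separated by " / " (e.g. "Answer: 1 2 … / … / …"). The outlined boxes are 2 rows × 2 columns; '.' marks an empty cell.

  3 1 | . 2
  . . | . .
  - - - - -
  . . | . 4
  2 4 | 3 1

Step 1. [r2c1∈{4}] r2c1 has the single candidate 4. So r2c1=4.
Step 2. [r3c3∈{2}] nothing but 2 survives at r3c3. So r3c3=2.
Step 3. [r3c2∈{3}] only 3 remains possible at r3c2, so r3c2=3.
Step 4. [r2c3∈{1}] nothing but 1 survives at r2c3 ⇒ r2c3=1.
Step 5. [r2c4∈{3}] r2c4 has the single candidate 3. So r2c4=3.
Step 6. [r1c3∈{4}] r1c3 has the single candidate 4. So r1c3=4.
Step 7. [r3c1∈{1}] r3c1 is down to just 1, so r3c1=1.
Step 8. [r2c2∈{2}] nothing but 2 survives at r2c2 ⇒ r2c2=2.

Answer: 3 1 4 2 / 4 2 1 3 / 1 3 2 4 / 2 4 3 1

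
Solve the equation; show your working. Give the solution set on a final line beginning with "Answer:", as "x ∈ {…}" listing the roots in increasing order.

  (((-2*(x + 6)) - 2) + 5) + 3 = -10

Step 1. [(((-2*(x + 6)) - 2) + 5) + 3 = -10] peel the +3: subtract 3 from each side ⇒ sub: ((-2*(x + 6)) - 2) + 5 = -13.
Step 2. [((-2*(x + 6)) - 2) + 5 = -13] 5 comes off first (subtract 5) ⇒ sub: (-2*(x + 6)) - 2 = -18.
Step 3. [(-2*(x + 6)) - 2 = -18] -2 | LHS and -2 | -18: pull -2 out, so factor: (x + 6) + 1 = 9.
Step 4. [(x + 6) + 1 = 9] subtract 1: x sits inside (… + 1). So sub: x + 6 = 8.
Step 5. [x + 6 = 8] subtract 6: x sits inside (… + 6). So sub: x = 2.

Answer: x ∈ {2}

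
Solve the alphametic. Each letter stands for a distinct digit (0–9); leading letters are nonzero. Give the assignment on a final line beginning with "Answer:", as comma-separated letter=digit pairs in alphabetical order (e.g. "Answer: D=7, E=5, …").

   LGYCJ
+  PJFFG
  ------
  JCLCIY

Step 1. [col 1: J + G ≡ Y (mod 10)] column 1 (J + G ≡ Y (mod 10), carry-in 0) doesn't pin J yet; pick J=1 and continue. So J=1.
Step 2. [col 1: J + G ≡ Y (mod 10)] no forcing yet in column 1 (carry-in 0); G=7 is free and consistent — try it ⇒ G=7.
Step 3. [col 1: J + G ≡ Y (mod 10)] from column 1 (J=1, G=7, carry-in 0, digits 1,7 already taken and all letters distinct): Y must equal 8 ⇒ Y=8.
Step 4. [col 2: C + F ≡ I (mod 10)] several values work for F in column 2 (C + F ≡ I (mod 10), carry-in 0); try F=4, so F=4.
Step 5. [col 2: C + F ≡ I (mod 10)] column 2 (C + F ≡ I (mod 10), carry-in 0) doesn't pin I yet; pick I=6 and continue, so I=6.
Step 6. [col 2: C + F ≡ I (mod 10)] from column 2 (F=4, I=6, carry-in 0, digits 1,4,6,7,8 already taken and all letters distinct): C must equal 2 ⇒ C=2.
Step 7. [col 4: G + J ≡ L (mod 10)] in column 4 we have G+J≡L with carry-in 1; given G=7, J=1 and digits 1,2,4,6,7,8 already taken and all letters distinct, that pins L to 9 ⇒ L=9.
Step 8. [col 5: L + P ≡ C (mod 10)] from column 5 (L=9, C=2, carry-in 0, digits 1,2,4,6,7,8,9 already taken and all letters distinct): P must equal 3 ⇒ P=3.

Answer: C=2, F=4, G=7, I=6, J=1, L=9, P=3, Y=8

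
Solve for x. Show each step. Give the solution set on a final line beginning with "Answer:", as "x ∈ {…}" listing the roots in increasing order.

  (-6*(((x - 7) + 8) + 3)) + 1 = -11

Step 1. [(-6*(((x - 7) + 8) + 3)) + 1 = -11] +1 is outermost — subtract 1 both sides ⇒ sub: -6*(((x - 7) + 8) + 3) = -12.
Step 2. [-6*(((x - 7) + 8) + 3) = -12] LHS = -6·(…); ÷-6 both sides ⇒ div: ((x - 7) + 8) + 3 = 2.
Step 3. [((x - 7) + 8) + 3 = 2] subtract 3: x sits inside (… + 3), so sub: (x - 7) + 8 = -1.
Step 4. [(x - 7) + 8 = -1] 8 comes off first (subtract 8), so sub: x - 7 = -9.
Step 5. [x - 7 = -9] -7 is outermost — add 7 both sides, so sub: x = -2.

Answer: x ∈ {-2}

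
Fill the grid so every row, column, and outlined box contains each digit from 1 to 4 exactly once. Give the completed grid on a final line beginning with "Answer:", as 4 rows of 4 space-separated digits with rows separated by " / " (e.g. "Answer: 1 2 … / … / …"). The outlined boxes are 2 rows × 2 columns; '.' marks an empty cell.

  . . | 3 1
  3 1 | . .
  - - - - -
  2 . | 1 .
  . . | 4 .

Step 1. [r4c2∈{3}] only 3 remains possible at r4c2 ⇒ r4c2=3.
Step 2. [r3c2∈{4}] r3c2 is down to just 4, so r3c2=4.
Step 3. [r2c3∈{2}] r2c3 is down to just 2 ⇒ r2c3=2.
Step 4. [r2c4∈{4}] r2c4 is down to just 4, so r2c4=4.
Step 5. [r4c4∈{2}] r4c4 is down to just 2 ⇒ r4c4=2.
Step 6. [r3c4∈{3}] only 3 remains possible at r3c4 ⇒ r3c4=3.
Step 7. [r1c2∈{2}] r1c2 is down to just 2 ⇒ r1c2=2.
Step 8. [r1c1∈{4}] r1c1 is down to just 4 ⇒ r1c1=4.
Step 9. [r4c1∈{1}] only 1 remains possible at r4c1. So r4c1=1.

Answer: 4 2 3 1 / 3 1 2 4 / 2 4 1 3 / 1 3 4 2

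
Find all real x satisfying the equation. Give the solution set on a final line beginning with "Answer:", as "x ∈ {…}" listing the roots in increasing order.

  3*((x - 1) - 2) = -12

Step 1. [3*((x - 1) - 2) = -12] LHS = 3·(…); ÷3 both sides ⇒ div: (x - 1) - 2 = -4.
Step 2. [(x - 1) - 2 = -4] 2 comes off first (add 2) ⇒ sub: x - 1 = -2.
Step 3. [x - 1 = -2] peel the -1: add 1 from each side, so sub: x = -1.

Answer: x ∈ {-1}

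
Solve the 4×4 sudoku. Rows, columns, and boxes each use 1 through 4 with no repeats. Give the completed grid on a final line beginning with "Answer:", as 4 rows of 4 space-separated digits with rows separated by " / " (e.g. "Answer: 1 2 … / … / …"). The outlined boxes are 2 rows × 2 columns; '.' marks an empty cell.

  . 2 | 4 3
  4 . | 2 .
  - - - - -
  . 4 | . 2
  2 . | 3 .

Step 1. [r4c2∈{1}] nothing but 1 survives at r4c2, so r4c2=1.
Step 2. [r4c4∈{4}] nothing but 4 survives at r4c4. So r4c4=4.
Step 3. [r2c2∈{3}] only 3 remains possible at r2c2, so r2c2=3.
Step 4. [r3c3∈{1}] nothing but 1 survives at r3c3. So r3c3=1.
Step 5. [r1c1∈{1}] r1c1 has the single candidate 1, so r1c1=1.
Step 6. [r2c4∈{1}] only 1 remains possible at r2c4, so r2c4=1.
Step 7. [r3c1∈{3}] r3c1's peers cover all but 3 ⇒ r3c1=3.

Answer: 1 2 4 3 / 4 3 2 1 / 3 4 1 2 / 2 1 3 4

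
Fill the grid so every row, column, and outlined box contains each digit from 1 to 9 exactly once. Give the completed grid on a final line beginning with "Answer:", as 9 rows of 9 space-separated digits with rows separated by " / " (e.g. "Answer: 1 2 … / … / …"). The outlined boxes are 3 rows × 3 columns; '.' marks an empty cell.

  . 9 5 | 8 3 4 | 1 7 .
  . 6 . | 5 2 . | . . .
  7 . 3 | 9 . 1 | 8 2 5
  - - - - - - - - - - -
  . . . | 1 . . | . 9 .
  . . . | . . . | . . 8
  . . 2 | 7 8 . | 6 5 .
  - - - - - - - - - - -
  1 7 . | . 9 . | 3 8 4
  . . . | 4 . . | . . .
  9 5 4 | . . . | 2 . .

Step 1. [r7c3∈{6}] r7c3 is down to just 6. So r7c3=6.
Step 2. [r8c3∈{8}] nothing but 8 survives at r8c3, so r8c3=8.
Step 3. [r7c6∈{2,5}] across row 7, 5 lands solely at r7c6 ⇒ r7c6=5.
Step 4. [r3c2∈{4}] nothing but 4 survives at r3c2 ⇒ r3c2=4.
Step 5. [r3c5∈{6}] r3c5's peers cover all but 6. So r3c5=6.
Step 6. [r4c9∈{2,3,7}] r4c9 is the only open cell in col 9 admitting 2. So r4c9=2.
Step 7. [r8c2∈{2,3}] across col 2, 2 lands solely at r8c2, so r8c2=2.
Step 8. [r8c1∈{3}] r8c1's peers cover all but 3 ⇒ r8c1=3.
Step 9. [r5c6∈{2,3,6,9}] col 6 places 2 nowhere but r5c6, so r5c6=2.
Step 10. [r9c6∈{3,6,7,8}] in row 9, 8 fits only at r9c6. So r9c6=8.
Step 11. [r4c2∈{3,8}] across col 2, 8 lands solely at r4c2. So r4c2=8.
Step 12. [r4c6∈{3,6}] r4c6 is the only open cell in row 4 admitting 3. So r4c6=3.
Step 13. [r8c6∈{6,7}] across col 6, 6 lands solely at r8c6, so r8c6=6.
Step 14. [r8c8∈{1}] nothing but 1 survives at r8c8 ⇒ r8c8=1.
Step 15. [r4c1∈{4,5,6}] across row 4, 6 lands solely at r4c1 ⇒ r4c1=6.
Step 16. [r8c5∈{7}] r8c5 is down to just 7. So r8c5=7.
Step 17. [r8c9∈{9}] r8c9 has the single candidate 9. So r8c9=9.
Step 18. [r4c3∈{7}] only 7 remains possible at r4c3, so r4c3=7.
Step 19. [r4c7∈{4}] r4c7 has the single candidate 4. So r4c7=4.
Step 20. [r5c8∈{3}] nothing but 3 survives at r5c8 ⇒ r5c8=3.
Step 21. [r5c2∈{1}] only 1 remains possible at r5c2 ⇒ r5c2=1.
Step 22. [r5c5∈{4,5}] across col 5, 4 lands solely at r5c5, so r5c5=4.
Step 23. [r9c8∈{6}] r9c8 is down to just 6. So r9c8=6.
Step 24. [r2c9∈{3}] nothing but 3 survives at r2c9 ⇒ r2c9=3.
Step 25. [r5c3∈{9}] r5c3 is down to just 9, so r5c3=9.
Step 26. [r2c7∈{9}] r2c7 has the single candidate 9 ⇒ r2c7=9.
Step 27. [r2c1∈{8}] nothing but 8 survives at r2c1 ⇒ r2c1=8.
Step 28. [r1c9∈{6}] nothing but 6 survives at r1c9 ⇒ r1c9=6.
Step 29. [r9c9∈{7}] r9c9 has the single candidate 7, so r9c9=7.
Step 30. [r5c7∈{7}] only 7 remains possible at r5c7, so r5c7=7.
Step 31. [r9c4∈{3}] r9c4's peers cover all but 3, so r9c4=3.
Step 32. [r9c5∈{1}] r9c5 is down to just 1, so r9c5=1.
Step 33. [r6c1∈{4}] only 4 remains possible at r6c1 ⇒ r6c1=4.
Step 34. [r5c4∈{6}] r5c4 is down to just 6 ⇒ r5c4=6.
Step 35. [r8c7∈{5}] only 5 remains possible at r8c7. So r8c7=5.
Step 36. [r2c8∈{4}] r2c8 has the single candidate 4, so r2c8=4.
Step 37. [r4c5∈{5}] only 5 remains possible at r4c5. So r4c5=5.
Step 38. [r7c4∈{2}] nothing but 2 survives at r7c4, so r7c4=2.
Step 39. [r6c6∈{9}] only 9 remains possible at r6c6, so r6c6=9.
Step 40. [r1c1∈{2}] r1c1's peers cover all but 2. So r1c1=2.
Step 41. [r2c6∈{7}] only 7 remains possible at r2c6, so r2c6=7.
Step 42. [r2c3∈{1}] r2c3's peers cover all but 1. So r2c3=1.
Step 43. [r5c1∈{5}] only 5 remains possible at r5c1. So r5c1=5.
Step 44. [r6c9∈{1}] r6c9's peers cover all but 1. So r6c9=1.
Step 45. [r6c2∈{3}] nothing but 3 survives at r6c2. So r6c2=3.

Answer: 2 9 5 8 3 4 1 7 6 / 8 6 1 5 2 7 9 4 3 / 7 4 3 9 6 1 8 2 5 / 6 8 7 1 5 3 4 9 2 / 5 1 9 6 4 2 7 3 8 / 4 3 2 7 8 9 6 5 1 / 1 7 6 2 9 5 3 8 4 / 3 2 8 4 7 6 5 1 9 / 9 5 4 3 1 8 2 6 7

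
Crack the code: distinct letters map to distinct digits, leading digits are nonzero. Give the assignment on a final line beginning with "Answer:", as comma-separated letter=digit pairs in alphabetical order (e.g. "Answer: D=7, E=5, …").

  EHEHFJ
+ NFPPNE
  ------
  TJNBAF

Step 1. [col 1: J + E ≡ F (mod 10)] F=0 is one option consistent with column 1 (J + E ≡ F (mod 10), carry-in 0) — take it, so F=0.
Step 2. [col 1: J + E ≡ F (mod 10)] column 1 (J + E ≡ F (mod 10), carry-in 0) doesn't pin E yet; pick E=6 and continue ⇒ E=6.
Step 3. [col 1: J + E ≡ F (mod 10)] in column 1 we have J+E≡F with carry-in 0; given E=6, F=0 and digits 0,6 already taken and all letters distinct, that pins J to 4 ⇒ J=4.
Step 4. [col 2: F + N ≡ A (mod 10)] no forcing yet in column 2 (carry-in 1); N=1 is free and consistent — try it. So N=1.
Step 5. [col 2: F + N ≡ A (mod 10)] in column 2 we have F+N≡A with carry-in 1; given F=0, N=1 and digits 0,1,4,6 already taken and all letters distinct, that pins A to 2. So A=2.
Step 6. [col 3: H + P ≡ B (mod 10)] column 3 (H + P ≡ B (mod 10), carry-in 0) doesn't pin H yet; pick H=3 and continue. So H=3.
Step 7. [col 3: H + P ≡ B (mod 10)] column 3 reads H+P+carry(0)=B with H=3; with digits 0,1,2,3,4,6 already taken and all letters distinct, the only value for P is 5, so P=5.
Step 8. [col 3: H + P ≡ B (mod 10)] column 3 reads H+P+carry(0)=B with H=3, P=5; with digits 0,1,2,3,4,5,6 already taken and all letters distinct, the only value for B is 8. So B=8.
Step 9. [col 6: E + N ≡ T (mod 10)] column 6: given E=6, N=1, carry-in 0, and digits 0,1,2,3,4,5,6,8 already taken and all letters distinct, E+N≡T (mod 10) forces T=7. So T=7.

Answer: A=2, B=8, E=6, F=0, H=3, J=4, N=1, P=5, T=7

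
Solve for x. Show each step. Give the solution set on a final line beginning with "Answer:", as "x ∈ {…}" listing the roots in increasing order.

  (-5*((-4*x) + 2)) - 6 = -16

Step 1. [(-5*((-4*x) + 2)) - 6 = -16] add 6: x sits inside (… - 6), so sub: -5*((-4*x) + 2) = -10.
Step 2. [-5*((-4*x) + 2) = -10] -5 out front; divide by -5, so div: (-4*x) + 2 = 2.
Step 3. [(-4*x) + 2 = 2] the outer +2 inverts by subtracting 2, so sub: -4*x = 0.
Step 4. [-4*x = 0] -4 out front; divide by -4 ⇒ div: x = 0.

Answer: x ∈ {0}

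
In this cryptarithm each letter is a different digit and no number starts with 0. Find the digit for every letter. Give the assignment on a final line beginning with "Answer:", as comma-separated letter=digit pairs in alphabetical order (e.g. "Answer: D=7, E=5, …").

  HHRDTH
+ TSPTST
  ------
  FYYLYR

Step 1. [col 1: H + T ≡ R (mod 10)] R=3 is one option consistent with column 1 (H + T ≡ R (mod 10), carry-in 0) — take it. So R=3.
Step 2. [col 1: H + T ≡ R (mod 10)] column 1 (H + T ≡ R (mod 10), carry-in 0) doesn't pin H yet; pick H=1 and continue, so H=1.
Step 3. [col 1: H + T ≡ R (mod 10)] from column 1 (H=1, R=3, carry-in 0, digits 1,3 already taken and all letters distinct): T must equal 2. So T=2.
Step 4. [col 2: T + S ≡ Y (mod 10)] several values work for S in column 2 (T + S ≡ Y (mod 10), carry-in 0); try S=8 ⇒ S=8.
Step 5. [col 2: T + S ≡ Y (mod 10)] in column 2 we have T+S≡Y with carry-in 0; given T=2, S=8 and digits 1,2,3,8 already taken and all letters distinct, that pins Y to 0 ⇒ Y=0.
Step 6. [col 3: D + T ≡ L (mod 10)] several values work for L in column 3 (D + T ≡ L (mod 10), carry-in 1); try L=9, so L=9.
Step 7. [col 3: D + T ≡ L (mod 10)] from column 3 (T=2, L=9, carry-in 1, digits 0,1,2,3,8,9 already taken and all letters distinct): D must equal 6, so D=6.
Step 8. [col 4: R + P ≡ Y (mod 10)] in column 4 we have R+P≡Y with carry-in 0; given R=3, Y=0 and digits 0,1,2,3,6,8,9 already taken and all letters distinct, that pins P to 7, so P=7.
Step 9. [col 6: H + T ≡ F (mod 10)] column 6 reads H+T+carry(1)=F with H=1, T=2; with digits 0,1,2,3,6,7,8,9 already taken and all letters distinct, the only value for F is 4 ⇒ F=4.

Answer: D=6, F=4, H=1, L=9, P=7, R=3, S=8, T=2, Y=0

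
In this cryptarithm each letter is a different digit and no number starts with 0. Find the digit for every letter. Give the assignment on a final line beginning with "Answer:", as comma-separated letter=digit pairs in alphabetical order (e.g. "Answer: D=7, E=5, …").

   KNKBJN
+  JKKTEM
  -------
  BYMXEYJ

Step 1. [col 1: N + M ≡ J (mod 10)] column 1 (N + M ≡ J (mod 10), carry-in 0) doesn't pin J yet; pick J=5 and continue, so J=5.
Step 2. [col 1: N + M ≡ J (mod 10)] M=2 is one option consistent with column 1 (N + M ≡ J (mod 10), carry-in 0) — take it ⇒ M=2.
Step 3. [col 1: N + M ≡ J (mod 10)] from column 1 (M=2, J=5, carry-in 0, digits 2,5 already taken and all letters distinct): N must equal 3 ⇒ N=3.
Step 4. [B] the sum has 7 digits but both addends have 6; that extra leading digit B is the final carry, namely 1. So B=1.
Step 5. [col 2: J + E ≡ Y (mod 10)] several values work for E in column 2 (J + E ≡ Y (mod 10), carry-in 0); try E=9, so E=9.
Step 6. [col 2: J + E ≡ Y (mod 10)] column 2 reads J+E+carry(0)=Y with J=5, E=9; with digits 1,2,3,5,9 already taken and all letters distinct, the only value for Y is 4, so Y=4.
Step 7. [col 3: B + T ≡ E (mod 10)] in column 3 we have B+T≡E with carry-in 1; given B=1, E=9 and digits 1,2,3,4,5,9 already taken and all letters distinct, that pins T to 7, so T=7.
Step 8. [col 4: K + K ≡ X (mod 10)] column 4 reads K+K+carry(0)=X with nothing yet; with digits 1,2,3,4,5,7,9 already taken and all letters distinct, the only value for K is 8. So K=8.
Step 9. [col 4: K + K ≡ X (mod 10)] column 4 reads K+K+carry(0)=X with K=8; with digits 1,2,3,4,5,7,8,9 already taken and all letters distinct, the only value for X is 6, so X=6.

Answer: B=1, E=9, J=5, K=8, M=2, N=3, T=7, X=6, Y=4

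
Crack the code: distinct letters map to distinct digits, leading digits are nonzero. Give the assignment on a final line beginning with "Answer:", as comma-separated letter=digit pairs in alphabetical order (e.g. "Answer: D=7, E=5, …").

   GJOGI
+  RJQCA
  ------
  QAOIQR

Step 1. [col 1: I + A ≡ R (mod 10)] column 1 (I + A ≡ R (mod 10), carry-in 0) doesn't pin I yet; pick I=2 and continue, so I=2.
Step 2. [col 1: I + A ≡ R (mod 10)] no forcing yet in column 1 (carry-in 0); R=8 is free and consistent — try it. So R=8.
Step 3. [Q] Q is the leading digit of a 6-digit sum of two 5-digit numbers; the final carry is exactly 1. So Q=1.
Step 4. [col 1: I + A ≡ R (mod 10)] from column 1 (I=2, R=8, carry-in 0, digits 1,2,8 already taken and all letters distinct): A must equal 6, so A=6.
Step 5. [col 2: G + C ≡ Q (mod 10)] no forcing yet in column 2 (carry-in 0); G=7 is free and consistent — try it, so G=7.
Step 6. [col 2: G + C ≡ Q (mod 10)] column 2 reads G+C+carry(0)=Q with G=7, Q=1; with digits 1,2,6,7,8 already taken and all letters distinct, the only value for C is 4, so C=4.
Step 7. [col 3: O + Q ≡ I (mod 10)] from column 3 (Q=1, I=2, carry-in 1, digits 1,2,4,6,7,8 already taken and all letters distinct): O must equal 0. So O=0.
Step 8. [col 4: J + J ≡ O (mod 10)] in column 4 we have J+J≡O with carry-in 0; given O=0 and digits 0,1,2,4,6,7,8 already taken and all letters distinct, that pins J to 5 ⇒ J=5.

Answer: A=6, C=4, G=7, I=2, J=5, O=0, Q=1, R=8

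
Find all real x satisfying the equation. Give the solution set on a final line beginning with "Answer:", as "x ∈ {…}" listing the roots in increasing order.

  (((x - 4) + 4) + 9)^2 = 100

Step 1. [(((x - 4) + 4) + 9)^2 = 100] 100 ≥ 0, LHS is (·)² — take ±√, so sqrt: ((x - 4) + 4) + 9 = 10 or -10.
Step 2. [((x - 4) + 4) + 9 = 10 or -10] +9 is outermost — subtract 9 both sides. So sub: (x - 4) + 4 = 1 or -19.
Step 3. [(x - 4) + 4 = 1 or -19] +4 is outermost — subtract 4 both sides, so sub: x - 4 = -3 or -23.
Step 4. [x - 4 = -3 or -23] peel the -4: add 4 from each side, so sub: x = 1 or -19.

Answer: x ∈ {-19, 1}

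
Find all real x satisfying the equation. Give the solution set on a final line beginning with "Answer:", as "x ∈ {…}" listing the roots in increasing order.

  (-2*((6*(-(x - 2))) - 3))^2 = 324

Step 1. [(-2*((6*(-(x - 2))) - 3))^2 = 324] LHS squared, RHS 324 ≥ 0: apply √ (±). So sqrt: -2*((6*(-(x - 2))) - 3) = 18 or -18.
Step 2. [-2*((6*(-(x - 2))) - 3) = 18 or -18] leading coefficient -2: divide by -2 ⇒ div: (6*(-(x - 2))) - 3 = -9 or 9.
Step 3. [(6*(-(x - 2))) - 3 = -9 or 9] peel the -3: add 3 from each side ⇒ sub: 6*(-(x - 2)) = -6 or 12.
Step 4. [6*(-(x - 2)) = -6 or 12] divide by the outer 6 ⇒ div: -(x - 2) = -1 or 2.
Step 5. [-(x - 2) = -1 or 2] leading − — multiply by −1. So neg: x - 2 = 1 or -2.
Step 6. [x - 2 = 1 or -2] peel the -2: add 2 from each side ⇒ sub: x = 3 or 0.

Answer: x ∈ {0, 3}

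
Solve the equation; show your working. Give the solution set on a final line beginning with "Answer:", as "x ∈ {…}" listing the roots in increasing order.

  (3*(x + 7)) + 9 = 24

Step 1. [(3*(x + 7)) + 9 = 24] 3 divides every term; factor it out. So factor: (x + 7) + 3 = 8.
Step 2. [(x + 7) + 3 = 8] subtract 3: x sits inside (… + 3), so sub: x + 7 = 5.
Step 3. [x + 7 = 5] peel the +7: subtract 7 from each side. So sub: x = -2.

Answer: x ∈ {-2}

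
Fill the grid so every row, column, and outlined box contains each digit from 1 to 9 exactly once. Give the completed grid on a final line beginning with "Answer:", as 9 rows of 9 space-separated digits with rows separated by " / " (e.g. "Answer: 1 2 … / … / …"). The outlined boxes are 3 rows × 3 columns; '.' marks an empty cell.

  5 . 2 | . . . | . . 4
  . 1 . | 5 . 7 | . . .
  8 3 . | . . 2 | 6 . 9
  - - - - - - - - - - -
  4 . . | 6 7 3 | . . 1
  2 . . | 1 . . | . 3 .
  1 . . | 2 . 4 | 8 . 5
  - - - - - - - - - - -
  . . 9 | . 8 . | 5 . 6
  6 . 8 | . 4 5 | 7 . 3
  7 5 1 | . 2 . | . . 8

Step 1. [r6c5∈{9}] r6c5 is down to just 9, so r6c5=9.
Step 2. [r8c8∈{1,2,9}] row 8 places 1 nowhere but r8c8. So r8c8=1.
Step 3. [r1c4∈{3,8,9}] r1c4 is the only open cell in col 4 admitting 8. So r1c4=8.
Step 4. [r7c8∈{2,4}] in box 9, 2 fits only at r7c8, so r7c8=2.
Step 5. [r4c8∈{9}] r4c8 is down to just 9 ⇒ r4c8=9.
Step 6. [r1c6∈{1,6,9}] box 2 places 9 nowhere but r1c6, so r1c6=9.
Step 7. [r5c2∈{6,7,8,9}] 9 has one home in row 5: r5c2, so r5c2=9.
Step 8. [r5c3∈{5,6,7}] across row 5, 6 lands solely at r5c3. So r5c3=6.
Step 9. [r1c8∈{7}] r1c8's peers cover all but 7. So r1c8=7.
Step 10. [r1c7∈{1,3}] in col 7, 1 fits only at r1c7, so r1c7=1.
Step 11. [r2c5∈{3,6}] row 2 places 6 nowhere but r2c5. So r2c5=6.
Step 12. [r3c3∈{4,7}] row 3 places 7 nowhere but r3c3. So r3c3=7.
Step 13. [r9c4∈{3,9}] row 9 places 3 nowhere but r9c4, so r9c4=3.
Step 14. [r4c7∈{2}] r4c7 is down to just 2, so r4c7=2.
Step 15. [r9c7∈{4,9}] r9c7 is the only open cell in row 9 admitting 9, so r9c7=9.
Step 16. [r6c2∈{7}] only 7 remains possible at r6c2 ⇒ r6c2=7.
Step 17. [r3c5∈{1}] r3c5 has the single candidate 1 ⇒ r3c5=1.
Step 18. [r9c8∈{4}] only 4 remains possible at r9c8, so r9c8=4.
Step 19. [r8c4∈{9}] only 9 remains possible at r8c4 ⇒ r8c4=9.
Step 20. [r5c9∈{7}] only 7 remains possible at r5c9, so r5c9=7.
Step 21. [r2c3∈{4}] nothing but 4 survives at r2c3. So r2c3=4.
Step 22. [r7c6∈{1}] r7c6 is down to just 1. So r7c6=1.
Step 23. [r2c7∈{3}] r2c7 has the single candidate 3 ⇒ r2c7=3.
Step 24. [r1c2∈{6}] r1c2 is down to just 6 ⇒ r1c2=6.
Step 25. [r7c4∈{7}] only 7 remains possible at r7c4 ⇒ r7c4=7.
Step 26. [r6c8∈{6}] r6c8's peers cover all but 6, so r6c8=6.
Step 27. [r5c5∈{5}] only 5 remains possible at r5c5 ⇒ r5c5=5.
Step 28. [r3c4∈{4}] r3c4 is down to just 4, so r3c4=4.
Step 29. [r5c7∈{4}] r5c7's peers cover all but 4. So r5c7=4.
Step 30. [r7c1∈{3}] r7c1 is down to just 3. So r7c1=3.
Step 31. [r2c1∈{9}] r2c1's peers cover all but 9, so r2c1=9.
Step 32. [r3c8∈{5}] nothing but 5 survives at r3c8 ⇒ r3c8=5.
Step 33. [r8c2∈{2}] nothing but 2 survives at r8c2. So r8c2=2.
Step 34. [r7c2∈{4}] r7c2's peers cover all but 4 ⇒ r7c2=4.
Step 35. [r2c8∈{8}] r2c8 is down to just 8, so r2c8=8.
Step 36. [r1c5∈{3}] r1c5 has the single candidate 3 ⇒ r1c5=3.
Step 37. [r5c6∈{8}] r5c6's peers cover all but 8 ⇒ r5c6=8.
Step 38. [r9c6∈{6}] only 6 remains possible at r9c6, so r9c6=6.
Step 39. [r4c3∈{5}] r4c3 is down to just 5, so r4c3=5.
Step 40. [r2c9∈{2}] only 2 remains possible at r2c9, so r2c9=2.
Step 41. [r4c2∈{8}] only 8 remains possible at r4c2 ⇒ r4c2=8.
Step 42. [r6c3∈{3}] nothing but 3 survives at r6c3, so r6c3=3.

Answer: 5 6 2 8 3 9 1 7 4 / 9 1 4 5 6 7 3 8 2 / 8 3 7 4 1 2 6 5 9 / 4 8 5 6 7 3 2 9 1 / 2 9 6 1 5 8 4 3 7 / 1 7 3 2 9 4 8 6 5 / 3 4 9 7 8 1 5 2 6 / 6 2 8 9 4 5 7 1 3 / 7 5 1 3 2 6 9 4 8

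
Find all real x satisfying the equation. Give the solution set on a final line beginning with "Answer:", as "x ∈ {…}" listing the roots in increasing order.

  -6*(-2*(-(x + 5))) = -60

Step 1. [-6*(-2*(-(x + 5))) = -60] LHS = -6·(…); ÷-6 both sides, so div: -2*(-(x + 5)) = 10.
Step 2. [-2*(-(x + 5)) = 10] leading coefficient -2: divide by -2 ⇒ div: -(x + 5) = -5.
Step 3. [-(x + 5) = -5] flip signs both sides ⇒ neg: x + 5 = 5.
Step 4. [x + 5 = 5] 5 comes off first (subtract 5) ⇒ sub: x = 0.

Answer: x ∈ {0}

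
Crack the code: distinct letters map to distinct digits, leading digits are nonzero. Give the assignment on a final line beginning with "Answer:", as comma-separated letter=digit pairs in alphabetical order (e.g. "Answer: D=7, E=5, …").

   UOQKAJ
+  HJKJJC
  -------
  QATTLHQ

Step 1. [col 1: J + C ≡ Q (mod 10)] column 1 (J + C ≡ Q (mod 10), carry-in 0) doesn't pin Q yet; pick Q=1 and continue, so Q=1.
Step 2. [col 1: J + C ≡ Q (mod 10)] column 1 (J + C ≡ Q (mod 10), carry-in 0) doesn't pin J yet; pick J=6 and continue. So J=6.
Step 3. [col 1: J + C ≡ Q (mod 10)] column 1 reads J+C+carry(0)=Q with J=6, Q=1; with digits 1,6 already taken and all letters distinct, the only value for C is 5 ⇒ C=5.
Step 4. [col 2: A + J ≡ H (mod 10)] column 2 (A + J ≡ H (mod 10), carry-in 1) doesn't pin A yet; pick A=0 and continue, so A=0.
Step 5. [col 2: A + J ≡ H (mod 10)] in column 2 we have A+J≡H with carry-in 1; given A=0, J=6 and digits 0,1,5,6 already taken and all letters distinct, that pins H to 7 ⇒ H=7.
Step 6. [col 3: K + J ≡ L (mod 10)] several values work for L in column 3 (K + J ≡ L (mod 10), carry-in 0); try L=9. So L=9.
Step 7. [col 3: K + J ≡ L (mod 10)] column 3 reads K+J+carry(0)=L with J=6, L=9; with digits 0,1,5,6,7,9 already taken and all letters distinct, the only value for K is 3. So K=3.
Step 8. [col 4: Q + K ≡ T (mod 10)] column 4: given Q=1, K=3, carry-in 0, and digits 0,1,3,5,6,7,9 already taken and all letters distinct, Q+K≡T (mod 10) forces T=4 ⇒ T=4.
Step 9. [col 5: O + J ≡ T (mod 10)] in column 5 we have O+J≡T with carry-in 0; given J=6, T=4 and digits 0,1,3,4,5,6,7,9 already taken and all letters distinct, that pins O to 8 ⇒ O=8.
Step 10. [col 6: U + H ≡ A (mod 10)] column 6 reads U+H+carry(1)=A with H=7, A=0; with digits 0,1,3,4,5,6,7,8,9 already taken and all letters distinct, the only value for U is 2 ⇒ U=2.

Answer: A=0, C=5, H=7, J=6, K=3, L=9, O=8, Q=1, T=4, U=2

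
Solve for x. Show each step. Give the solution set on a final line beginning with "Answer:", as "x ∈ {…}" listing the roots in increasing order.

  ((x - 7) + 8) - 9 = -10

Step 1. [((x - 7) + 8) - 9 = -10] -9 is outermost — add 9 both sides, so sub: (x - 7) + 8 = -1.
Step 2. [(x - 7) + 8 = -1] 8 comes off first (subtract 8) ⇒ sub: x - 7 = -9.
Step 3. [x - 7 = -9] -7 is outermost — add 7 both sides ⇒ sub: x = -2.

Answer: x ∈ {-2}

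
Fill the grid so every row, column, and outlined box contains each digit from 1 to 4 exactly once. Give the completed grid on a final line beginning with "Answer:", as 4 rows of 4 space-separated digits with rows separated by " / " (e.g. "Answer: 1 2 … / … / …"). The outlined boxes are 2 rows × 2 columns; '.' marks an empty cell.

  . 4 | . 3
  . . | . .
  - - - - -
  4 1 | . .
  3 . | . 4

Step 1. [r2c4∈{1,2}] in col 4, 1 fits only at r2c4 ⇒ r2c4=1.
Step 2. [r1c3∈{2}] r1c3's peers cover all but 2, so r1c3=2.
Step 3. [r2c1∈{2}] only 2 remains possible at r2c1, so r2c1=2.
Step 4. [r4c2∈{2}] r4c2's peers cover all but 2. So r4c2=2.
Step 5. [r4c3∈{1}] r4c3 is down to just 1 ⇒ r4c3=1.
Step 6. [r1c1∈{1}] nothing but 1 survives at r1c1, so r1c1=1.
Step 7. [r2c2∈{3}] r2c2 has the single candidate 3, so r2c2=3.
Step 8. [r3c3∈{3}] r3c3 has the single candidate 3. So r3c3=3.
Step 9. [r3c4∈{2}] r3c4 is down to just 2 ⇒ r3c4=2.
Step 10. [r2c3∈{4}] r2c3 is down to just 4, so r2c3=4.

Answer: 1 4 2 3 / 2 3 4 1 / 4 1 3 2 / 3 2 1 4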